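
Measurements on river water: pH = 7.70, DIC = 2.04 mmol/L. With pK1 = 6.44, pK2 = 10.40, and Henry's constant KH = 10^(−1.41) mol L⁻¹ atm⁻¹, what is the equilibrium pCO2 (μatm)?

pCO2 = 2730 μatm

α₀ = 1 / (1 + K1/[H⁺] + K1K2/[H⁺]²) = 1 / (1 + 10^+1.26 + 10^-1.44)
   = 1 / (1 + 18.197 + 0.036308) = 1/19.233 = 0.05199
[CO2*] = α₀ × DIC = 0.05199 × 2.04 = 0.1061 mmol/L
pCO2 = [CO2*]/KH = 1.061×10^-4 / 3.890×10^-2 = 2730 μatm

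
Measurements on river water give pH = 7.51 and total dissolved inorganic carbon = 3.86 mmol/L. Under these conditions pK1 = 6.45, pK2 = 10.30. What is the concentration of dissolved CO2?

α₀ = 1 / (1 + K1/[H⁺] + K1K2/[H⁺]²) = 1 / (1 + 10^+1.06 + 10^-1.73)
   = 1 / (1 + 11.482 + 0.018621) = 1/12.500 = 0.08000
[CO2*] = α₀ × DIC = 0.08000 × 3.86 = 0.309 mmol/L

[CO2*] = 0.309 mmol/L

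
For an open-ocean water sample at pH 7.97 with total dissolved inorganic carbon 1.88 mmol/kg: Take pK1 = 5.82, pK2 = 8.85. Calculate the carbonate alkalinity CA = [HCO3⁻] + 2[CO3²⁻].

CA = 2.09 mmol/kg

CA = [HCO3⁻] + 2[CO3²⁻] = (α₁ + 2α₂)·DIC
At pH 7.97: [H⁺]/K1 = 10^-2.15 = 0.0070795, K2/[H⁺] = 10^-0.88 = 0.13183
α₁ = 1/(1 + 0.0070795 + 0.13183) = 1/1.1389 = 0.8780; α₂ = α₁·K2/[H⁺] = 0.1157
α₁ + 2α₂ = 1.1095
CA = 1.1095 × 1.88 = 2.09 mmol/kg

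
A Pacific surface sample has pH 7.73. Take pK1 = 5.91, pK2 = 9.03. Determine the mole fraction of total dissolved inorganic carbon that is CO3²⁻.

α₂ = 0.0470

α₂ = 1 / (1 + [H⁺]/K2 + [H⁺]²/(K1K2)) = 1 / (1 + 10^+1.30 + 10^-0.52)
   = 1 / (1 + 19.953 + 0.30200) = 1/21.255 = 0.04705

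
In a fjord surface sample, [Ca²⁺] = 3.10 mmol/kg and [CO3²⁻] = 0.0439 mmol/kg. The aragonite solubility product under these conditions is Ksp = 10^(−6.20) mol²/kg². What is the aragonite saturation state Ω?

Ω = 0.216

Ksp = 10^(−6.20) = 6.310×10^-7
Ω = [Ca²⁺][CO3²⁻]/Ksp = (3.10×10^-3)(0.0439×10^-3) / 6.310×10^-7 = 0.216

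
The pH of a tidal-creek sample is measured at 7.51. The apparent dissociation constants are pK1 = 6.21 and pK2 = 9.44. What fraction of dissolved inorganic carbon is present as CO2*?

α₀ = 0.0472

α₀ = 1 / (1 + K1/[H⁺] + K1K2/[H⁺]²) = 1 / (1 + 10^+1.30 + 10^-0.63)
   = 1 / (1 + 19.953 + 0.23442) = 1/21.187 = 0.04720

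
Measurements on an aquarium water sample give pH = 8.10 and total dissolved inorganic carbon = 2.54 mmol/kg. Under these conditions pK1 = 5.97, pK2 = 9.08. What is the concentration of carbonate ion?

[CO3²⁻] = 0.239 mmol/kg

α₂ = 1 / (1 + [H⁺]/K2 + [H⁺]²/(K1K2)) = 1 / (1 + 10^+0.98 + 10^-1.15)
   = 1 / (1 + 9.5499 + 0.070795) = 1/10.621 = 0.09416
[CO3²⁻] = α₂ × DIC = 0.09416 × 2.54 = 0.239 mmol/kg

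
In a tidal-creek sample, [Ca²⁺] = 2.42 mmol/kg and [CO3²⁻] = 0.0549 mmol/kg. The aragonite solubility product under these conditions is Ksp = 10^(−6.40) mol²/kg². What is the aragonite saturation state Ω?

Ksp = 10^(−6.40) = 3.981×10^-7
Ω = [Ca²⁺][CO3²⁻]/Ksp = (2.42×10^-3)(0.0549×10^-3) / 3.981×10^-7 = 0.334

Ω = 0.334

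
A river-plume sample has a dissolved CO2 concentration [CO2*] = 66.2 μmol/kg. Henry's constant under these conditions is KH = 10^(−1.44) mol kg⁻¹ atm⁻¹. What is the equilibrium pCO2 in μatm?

pCO2 = 1820 μatm

KH = 10^(−1.44) = 3.631×10^-2 mol kg⁻¹ atm⁻¹
pCO2 = [CO2*]/KH = 66.2×10^-6 / 3.631×10^-2 = 1.82×10^-3 atm = 1820 μatm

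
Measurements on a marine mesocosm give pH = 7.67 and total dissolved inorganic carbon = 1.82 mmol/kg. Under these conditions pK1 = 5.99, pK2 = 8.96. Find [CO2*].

[CO2*] = 0.0355 mmol/kg

α₀ = 1 / (1 + K1/[H⁺] + K1K2/[H⁺]²) = 1 / (1 + 10^+1.68 + 10^+0.39)
   = 1 / (1 + 47.863 + 2.4547) = 1/51.318 = 0.01949
[CO2*] = α₀ × DIC = 0.01949 × 1.82 = 0.0355 mmol/kg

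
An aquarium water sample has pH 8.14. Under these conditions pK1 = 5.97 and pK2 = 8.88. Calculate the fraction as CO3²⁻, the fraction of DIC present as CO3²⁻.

α₂ = 1 / (1 + [H⁺]/K2 + [H⁺]²/(K1K2)) = 1 / (1 + 10^+0.74 + 10^-1.43)
   = 1 / (1 + 5.4954 + 0.037154) = 1/6.5326 = 0.1531

α₂ = 0.153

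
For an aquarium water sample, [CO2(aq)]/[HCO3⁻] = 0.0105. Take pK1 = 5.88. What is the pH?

From K1 = [H⁺][HCO3⁻]/[CO2(aq)]:  pH = pK1 − log₁₀([CO2(aq)]/[HCO3⁻])
log₁₀(0.0105) = -1.979
pH = 5.88 − (-1.979) = 7.86

pH = 7.86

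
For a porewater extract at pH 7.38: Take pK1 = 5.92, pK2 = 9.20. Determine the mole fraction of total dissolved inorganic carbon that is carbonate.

α₂ = 0.0144

α₂ = 1 / (1 + [H⁺]/K2 + [H⁺]²/(K1K2)) = 1 / (1 + 10^+1.82 + 10^+0.36)
   = 1 / (1 + 66.069 + 2.2909) = 1/69.360 = 0.01442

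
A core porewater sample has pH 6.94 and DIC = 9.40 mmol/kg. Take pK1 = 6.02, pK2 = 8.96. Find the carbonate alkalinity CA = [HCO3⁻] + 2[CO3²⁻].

CA = [HCO3⁻] + 2[CO3²⁻] = (α₁ + 2α₂)·DIC
At pH 6.94: [H⁺]/K1 = 10^-0.92 = 0.12023, K2/[H⁺] = 10^-2.02 = 0.0095499
α₁ = 1/(1 + 0.12023 + 0.0095499) = 1/1.1298 = 0.8851; α₂ = α₁·K2/[H⁺] = 0.008453
α₁ + 2α₂ = 0.9020
CA = 0.9020 × 9.40 = 8.48 mmol/kg

CA = 8.48 mmol/kg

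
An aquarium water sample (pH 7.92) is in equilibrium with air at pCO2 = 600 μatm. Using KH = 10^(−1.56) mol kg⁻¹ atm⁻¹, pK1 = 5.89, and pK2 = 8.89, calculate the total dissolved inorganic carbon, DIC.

[CO2*] = KH · pCO2 = 10^(−1.56) × 600×10^-6 = 1.653×10^-5 mol/kg
α₀ = 1/(1 + K1/[H⁺] + K1K2/[H⁺]²) = 1/(1 + 10^+2.03 + 10^+1.06) = 0.008359
DIC = [CO2*]/α₀ = 1.653×10^-5 / 0.008359 = 1.98 mmol/kg

DIC = 1.98 mmol/kg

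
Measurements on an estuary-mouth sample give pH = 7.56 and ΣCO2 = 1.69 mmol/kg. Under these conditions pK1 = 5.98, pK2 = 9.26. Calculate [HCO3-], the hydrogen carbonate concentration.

α₁ = 1 / (1 + [H⁺]/K1 + K2/[H⁺]) = 1 / (1 + 10^-1.58 + 10^-1.70)
   = 1 / (1 + 0.026303 + 0.019953) = 1/1.0463 = 0.9558
[HCO3⁻] = α₁ × DIC = 0.9558 × 1.69 = 1.62 mmol/kg

[HCO3⁻] = 1.62 mmol/kg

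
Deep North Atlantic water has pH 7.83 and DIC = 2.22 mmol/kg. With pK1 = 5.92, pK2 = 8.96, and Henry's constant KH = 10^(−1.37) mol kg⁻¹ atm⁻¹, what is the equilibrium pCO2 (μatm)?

pCO2 = 589 μatm

α₀ = 1 / (1 + K1/[H⁺] + K1K2/[H⁺]²) = 1 / (1 + 10^+1.91 + 10^+0.78)
   = 1 / (1 + 81.283 + 6.0256) = 1/88.309 = 0.01132
[CO2*] = α₀ × DIC = 0.01132 × 2.22 = 0.02514 mmol/kg
pCO2 = [CO2*]/KH = 2.514×10^-5 / 4.266×10^-2 = 589 μatm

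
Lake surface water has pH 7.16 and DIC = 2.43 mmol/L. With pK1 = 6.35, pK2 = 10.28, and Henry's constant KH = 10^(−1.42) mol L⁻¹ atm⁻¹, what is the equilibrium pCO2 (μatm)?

pCO2 = 8570 μatm

α₀ = 1 / (1 + K1/[H⁺] + K1K2/[H⁺]²) = 1 / (1 + 10^+0.81 + 10^-2.31)
   = 1 / (1 + 6.4565 + 0.0048978) = 1/7.4614 = 0.1340
[CO2*] = α₀ × DIC = 0.1340 × 2.43 = 0.3257 mmol/L
pCO2 = [CO2*]/KH = 3.257×10^-4 / 3.802×10^-2 = 8570 μatm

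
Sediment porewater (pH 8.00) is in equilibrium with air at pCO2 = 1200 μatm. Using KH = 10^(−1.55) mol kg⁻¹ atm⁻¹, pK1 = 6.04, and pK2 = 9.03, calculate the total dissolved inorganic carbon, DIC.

[CO2*] = KH · pCO2 = 10^(−1.55) × 1200×10^-6 = 3.382×10^-5 mol/kg
α₀ = 1/(1 + K1/[H⁺] + K1K2/[H⁺]²) = 1/(1 + 10^+1.96 + 10^+0.93) = 0.009929
DIC = [CO2*]/α₀ = 3.382×10^-5 / 0.009929 = 3.41 mmol/kg

DIC = 3.41 mmol/kg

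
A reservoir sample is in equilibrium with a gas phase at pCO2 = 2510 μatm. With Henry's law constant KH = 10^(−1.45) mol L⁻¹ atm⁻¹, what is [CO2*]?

[CO2*] = 89.1 μmol/L

KH = 10^(−1.45) = 3.548×10^-2 mol L⁻¹ atm⁻¹
[CO2*] = KH · pCO2 = 3.548×10^-2 × 2510×10^-6 atm = 8.91×10^-5 mol/L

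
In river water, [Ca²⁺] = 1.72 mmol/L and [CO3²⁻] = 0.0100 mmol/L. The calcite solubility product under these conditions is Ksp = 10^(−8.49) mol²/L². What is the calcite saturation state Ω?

Ksp = 10^(−8.49) = 3.236×10^-9
Ω = [Ca²⁺][CO3²⁻]/Ksp = (1.72×10^-3)(0.0100×10^-3) / 3.236×10^-9 = 5.32

Ω = 5.32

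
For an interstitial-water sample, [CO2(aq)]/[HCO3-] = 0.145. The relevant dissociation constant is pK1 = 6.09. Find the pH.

From K1 = [H⁺][HCO3-]/[CO2(aq)]:  pH = pK1 − log₁₀([CO2(aq)]/[HCO3-])
log₁₀(0.145) = -0.839
pH = 6.09 − (-0.839) = 6.93

pH = 6.93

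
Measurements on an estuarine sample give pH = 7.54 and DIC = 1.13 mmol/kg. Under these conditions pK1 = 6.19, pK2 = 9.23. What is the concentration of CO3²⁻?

[CO3²⁻] = 0.0217 mmol/kg

α₂ = 1 / (1 + [H⁺]/K2 + [H⁺]²/(K1K2)) = 1 / (1 + 10^+1.69 + 10^+0.34)
   = 1 / (1 + 48.978 + 2.1878) = 1/52.166 = 0.01917
[CO3²⁻] = α₂ × DIC = 0.01917 × 1.13 = 0.0217 mmol/kg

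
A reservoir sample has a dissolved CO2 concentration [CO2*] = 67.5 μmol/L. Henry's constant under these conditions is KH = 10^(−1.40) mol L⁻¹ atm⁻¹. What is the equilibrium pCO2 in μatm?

KH = 10^(−1.40) = 3.981×10^-2 mol L⁻¹ atm⁻¹
pCO2 = [CO2*]/KH = 67.5×10^-6 / 3.981×10^-2 = 1.70×10^-3 atm = 1700 μatm

pCO2 = 1700 μatm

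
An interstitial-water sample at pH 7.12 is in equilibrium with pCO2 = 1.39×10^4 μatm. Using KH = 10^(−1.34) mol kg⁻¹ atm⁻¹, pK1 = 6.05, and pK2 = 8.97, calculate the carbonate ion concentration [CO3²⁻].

[CO2*] = KH · pCO2 = 10^(−1.34) × 1.39×10^4×10^-6 = 6.354×10^-4 mol/kg
α₀ = 1/(1 + K1/[H⁺] + K1K2/[H⁺]²) = 1/(1 + 10^+1.07 + 10^-0.78) = 0.07743
DIC = [CO2*]/α₀ = 6.354×10^-4 / 0.07743 = 8.206 mmol/kg
[CO3²⁻] = α₂·DIC; α₂ = 0.01285, so [CO3²⁻] = 0.01285 × 8.206 = 0.105 mmol/kg

[CO3²⁻] = 0.105 mmol/kg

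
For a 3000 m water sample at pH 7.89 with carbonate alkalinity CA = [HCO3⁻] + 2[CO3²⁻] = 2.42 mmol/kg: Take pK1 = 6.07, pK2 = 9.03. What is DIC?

CA = [HCO3⁻] + 2[CO3²⁻] = (α₁ + 2α₂)·DIC
At pH 7.89: [H⁺]/K1 = 10^-1.82 = 0.015136, K2/[H⁺] = 10^-1.14 = 0.072444
α₁ = 1/(1 + 0.015136 + 0.072444) = 1/1.0876 = 0.9195; α₂ = α₁·K2/[H⁺] = 0.06661
α₁ + 2α₂ = 1.0527
DIC = CA / (α₁ + 2α₂) = 2.42 / 1.0527 = 2.30 mmol/kg

DIC = 2.30 mmol/kg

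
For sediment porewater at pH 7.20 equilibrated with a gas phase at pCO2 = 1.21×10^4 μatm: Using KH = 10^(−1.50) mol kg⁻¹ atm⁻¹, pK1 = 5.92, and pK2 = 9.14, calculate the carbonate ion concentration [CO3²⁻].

[CO3²⁻] = 0.0837 mmol/kg

[CO2*] = KH · pCO2 = 10^(−1.50) × 1.21×10^4×10^-6 = 3.826×10^-4 mol/kg
α₀ = 1/(1 + K1/[H⁺] + K1K2/[H⁺]²) = 1/(1 + 10^+1.28 + 10^-0.66) = 0.04933
DIC = [CO2*]/α₀ = 3.826×10^-4 / 0.04933 = 7.757 mmol/kg
[CO3²⁻] = α₂·DIC; α₂ = 0.01079, so [CO3²⁻] = 0.01079 × 7.757 = 0.0837 mmol/kg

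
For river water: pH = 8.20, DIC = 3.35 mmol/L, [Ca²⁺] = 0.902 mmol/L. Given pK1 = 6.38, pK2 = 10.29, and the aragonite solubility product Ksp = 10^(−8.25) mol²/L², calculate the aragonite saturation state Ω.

α₂ = 1 / (1 + [H⁺]/K2 + [H⁺]²/(K1K2)) = 1 / (1 + 10^+2.09 + 10^+0.27)
   = 1 / (1 + 123.03 + 1.8621) = 1/125.89 = 0.007944
[CO3²⁻] = α₂ × DIC = 0.007944 × 3.35 = 0.02661 mmol/L
Ksp = 10^(−8.25) = 5.623×10^-9
Ω = [Ca²⁺][CO3²⁻]/Ksp = (0.902×10^-3)(2.661×10^-5) / 5.623×10^-9 = 4.27

Ω = 4.27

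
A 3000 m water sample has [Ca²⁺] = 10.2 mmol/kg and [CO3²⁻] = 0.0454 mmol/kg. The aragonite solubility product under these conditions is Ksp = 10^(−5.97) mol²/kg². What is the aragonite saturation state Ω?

Ksp = 10^(−5.97) = 1.072×10^-6
Ω = [Ca²⁺][CO3²⁻]/Ksp = (10.2×10^-3)(0.0454×10^-3) / 1.072×10^-6 = 0.432

Ω = 0.432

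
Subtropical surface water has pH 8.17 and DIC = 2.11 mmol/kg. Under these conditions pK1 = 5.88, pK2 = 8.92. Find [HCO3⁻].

α₁ = 1 / (1 + [H⁺]/K1 + K2/[H⁺]) = 1 / (1 + 10^-2.29 + 10^-0.75)
   = 1 / (1 + 0.0051286 + 0.17783) = 1/1.1830 = 0.8453
[HCO3⁻] = α₁ × DIC = 0.8453 × 2.11 = 1.78 mmol/kg

[HCO3⁻] = 1.78 mmol/kg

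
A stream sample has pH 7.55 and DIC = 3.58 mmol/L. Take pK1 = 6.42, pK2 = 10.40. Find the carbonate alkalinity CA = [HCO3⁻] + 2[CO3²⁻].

CA = 3.34 mmol/L

CA = [HCO3⁻] + 2[CO3²⁻] = (α₁ + 2α₂)·DIC
At pH 7.55: [H⁺]/K1 = 10^-1.13 = 0.074131, K2/[H⁺] = 10^-2.85 = 0.0014125
α₁ = 1/(1 + 0.074131 + 0.0014125) = 1/1.0755 = 0.9298; α₂ = α₁·K2/[H⁺] = 0.001313
α₁ + 2α₂ = 0.9324
CA = 0.9324 × 3.58 = 3.34 mmol/L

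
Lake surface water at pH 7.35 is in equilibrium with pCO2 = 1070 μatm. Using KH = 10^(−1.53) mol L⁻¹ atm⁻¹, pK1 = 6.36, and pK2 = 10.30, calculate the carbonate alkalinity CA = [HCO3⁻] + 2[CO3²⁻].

[CO2*] = KH · pCO2 = 10^(−1.53) × 1070×10^-6 = 3.158×10^-5 mol/L
α₀ = 1/(1 + K1/[H⁺] + K1K2/[H⁺]²) = 1/(1 + 10^+0.99 + 10^-1.96) = 0.09274
DIC = [CO2*]/α₀ = 3.158×10^-5 / 0.09274 = 0.3405 mmol/L
CA = (α₁ + 2α₂)·DIC = (0.9062 + 2×0.001017) × 0.3405 = 0.309 mmol/L

CA = 0.309 mmol/L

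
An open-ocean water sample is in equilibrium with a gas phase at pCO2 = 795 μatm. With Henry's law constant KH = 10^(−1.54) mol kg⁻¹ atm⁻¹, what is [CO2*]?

[CO2*] = 22.9 μmol/kg

KH = 10^(−1.54) = 2.884×10^-2 mol kg⁻¹ atm⁻¹
[CO2*] = KH · pCO2 = 2.884×10^-2 × 795×10^-6 atm = 2.29×10^-5 mol/kg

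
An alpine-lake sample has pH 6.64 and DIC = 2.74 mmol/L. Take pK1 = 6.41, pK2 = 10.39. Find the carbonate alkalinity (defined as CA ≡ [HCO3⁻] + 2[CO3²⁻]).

CA = 1.72 mmol/L

CA = [HCO3⁻] + 2[CO3²⁻] = (α₁ + 2α₂)·DIC
At pH 6.64: [H⁺]/K1 = 10^-0.23 = 0.58884, K2/[H⁺] = 10^-3.75 = 0.00017783
α₁ = 1/(1 + 0.58884 + 0.00017783) = 1/1.5890 = 0.6293; α₂ = α₁·K2/[H⁺] = 0.0001119
α₁ + 2α₂ = 0.6295
CA = 0.6295 × 2.74 = 1.72 mmol/L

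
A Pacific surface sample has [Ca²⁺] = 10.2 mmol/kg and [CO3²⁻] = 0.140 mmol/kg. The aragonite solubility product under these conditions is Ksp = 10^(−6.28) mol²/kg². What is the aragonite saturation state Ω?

Ksp = 10^(−6.28) = 5.248×10^-7
Ω = [Ca²⁺][CO3²⁻]/Ksp = (10.2×10^-3)(0.140×10^-3) / 5.248×10^-7 = 2.72

Ω = 2.72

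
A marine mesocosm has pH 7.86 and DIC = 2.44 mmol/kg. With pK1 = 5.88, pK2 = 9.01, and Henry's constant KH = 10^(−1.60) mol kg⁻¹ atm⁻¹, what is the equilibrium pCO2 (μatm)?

pCO2 = 941 μatm

α₀ = 1 / (1 + K1/[H⁺] + K1K2/[H⁺]²) = 1 / (1 + 10^+1.98 + 10^+0.83)
   = 1 / (1 + 95.499 + 6.7608) = 1/103.26 = 0.009684
[CO2*] = α₀ × DIC = 0.009684 × 2.44 = 0.02363 mmol/kg
pCO2 = [CO2*]/KH = 2.363×10^-5 / 2.512×10^-2 = 941 μatm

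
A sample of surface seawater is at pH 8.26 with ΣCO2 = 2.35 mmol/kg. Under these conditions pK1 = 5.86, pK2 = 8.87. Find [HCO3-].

α₁ = 1 / (1 + [H⁺]/K1 + K2/[H⁺]) = 1 / (1 + 10^-2.40 + 10^-0.61)
   = 1 / (1 + 0.0039811 + 0.24547) = 1/1.2495 = 0.8004
[HCO3⁻] = α₁ × DIC = 0.8004 × 2.35 = 1.88 mmol/kg

[HCO3⁻] = 1.88 mmol/kg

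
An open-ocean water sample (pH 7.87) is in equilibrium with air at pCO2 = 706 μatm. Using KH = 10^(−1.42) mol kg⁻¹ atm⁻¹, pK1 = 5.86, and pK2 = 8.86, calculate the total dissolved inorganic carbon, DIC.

[CO2*] = KH · pCO2 = 10^(−1.42) × 706×10^-6 = 2.684×10^-5 mol/kg
α₀ = 1/(1 + K1/[H⁺] + K1K2/[H⁺]²) = 1/(1 + 10^+2.01 + 10^+1.02) = 0.008787
DIC = [CO2*]/α₀ = 2.684×10^-5 / 0.008787 = 3.05 mmol/kg

DIC = 3.05 mmol/kg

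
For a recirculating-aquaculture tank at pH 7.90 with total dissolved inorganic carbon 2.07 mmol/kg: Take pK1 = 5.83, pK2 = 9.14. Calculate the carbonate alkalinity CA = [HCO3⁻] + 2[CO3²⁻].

CA = 2.17 mmol/kg

CA = [HCO3⁻] + 2[CO3²⁻] = (α₁ + 2α₂)·DIC
At pH 7.90: [H⁺]/K1 = 10^-2.07 = 0.0085114, K2/[H⁺] = 10^-1.24 = 0.057544
α₁ = 1/(1 + 0.0085114 + 0.057544) = 1/1.0661 = 0.9380; α₂ = α₁·K2/[H⁺] = 0.05398
α₁ + 2α₂ = 1.0460
CA = 1.0460 × 2.07 = 2.17 mmol/kg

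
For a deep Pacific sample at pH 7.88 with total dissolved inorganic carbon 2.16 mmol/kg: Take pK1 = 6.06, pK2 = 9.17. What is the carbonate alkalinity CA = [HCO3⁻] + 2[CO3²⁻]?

CA = [HCO3⁻] + 2[CO3²⁻] = (α₁ + 2α₂)·DIC
At pH 7.88: [H⁺]/K1 = 10^-1.82 = 0.015136, K2/[H⁺] = 10^-1.29 = 0.051286
α₁ = 1/(1 + 0.015136 + 0.051286) = 1/1.0664 = 0.9377; α₂ = α₁·K2/[H⁺] = 0.04809
α₁ + 2α₂ = 1.0339
CA = 1.0339 × 2.16 = 2.23 mmol/kg

CA = 2.23 mmol/kg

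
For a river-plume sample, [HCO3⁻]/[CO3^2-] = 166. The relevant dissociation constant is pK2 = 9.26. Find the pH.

pH = 7.04

From K2 = [H⁺][CO3^2-]/[HCO3⁻]:  pH = pK2 − log₁₀([HCO3⁻]/[CO3^2-])
log₁₀(166) = +2.220
pH = 9.26 − (+2.220) = 7.04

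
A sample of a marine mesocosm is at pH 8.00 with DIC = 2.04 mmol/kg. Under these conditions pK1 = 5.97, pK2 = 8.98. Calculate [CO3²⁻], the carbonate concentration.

[CO3²⁻] = 0.192 mmol/kg

α₂ = 1 / (1 + [H⁺]/K2 + [H⁺]²/(K1K2)) = 1 / (1 + 10^+0.98 + 10^-1.05)
   = 1 / (1 + 9.5499 + 0.089125) = 1/10.639 = 0.09399
[CO3²⁻] = α₂ × DIC = 0.09399 × 2.04 = 0.192 mmol/kg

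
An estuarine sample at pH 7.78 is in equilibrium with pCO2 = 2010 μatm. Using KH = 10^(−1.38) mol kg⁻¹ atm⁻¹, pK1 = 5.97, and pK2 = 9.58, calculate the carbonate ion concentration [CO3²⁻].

[CO2*] = KH · pCO2 = 10^(−1.38) × 2010×10^-6 = 8.379×10^-5 mol/kg
α₀ = 1/(1 + K1/[H⁺] + K1K2/[H⁺]²) = 1/(1 + 10^+1.81 + 10^+0.01) = 0.01502
DIC = [CO2*]/α₀ = 8.379×10^-5 / 0.01502 = 5.580 mmol/kg
[CO3²⁻] = α₂·DIC; α₂ = 0.01537, so [CO3²⁻] = 0.01537 × 5.580 = 0.0857 mmol/kg

[CO3²⁻] = 0.0857 mmol/kg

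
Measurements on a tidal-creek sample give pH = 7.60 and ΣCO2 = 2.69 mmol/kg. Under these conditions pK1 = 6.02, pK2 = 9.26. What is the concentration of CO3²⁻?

α₂ = 1 / (1 + [H⁺]/K2 + [H⁺]²/(K1K2)) = 1 / (1 + 10^+1.66 + 10^+0.08)
   = 1 / (1 + 45.709 + 1.2023) = 1/47.911 = 0.02087
[CO3²⁻] = α₂ × DIC = 0.02087 × 2.69 = 0.0561 mmol/kg

[CO3²⁻] = 0.0561 mmol/kg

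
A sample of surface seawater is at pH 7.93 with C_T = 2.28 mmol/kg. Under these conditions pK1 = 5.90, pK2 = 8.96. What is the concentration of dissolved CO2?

α₀ = 1 / (1 + K1/[H⁺] + K1K2/[H⁺]²) = 1 / (1 + 10^+2.03 + 10^+1.00)
   = 1 / (1 + 107.15 + 10.000) = 1/118.15 = 0.008464
[CO2*] = α₀ × DIC = 0.008464 × 2.28 = 0.0193 mmol/kg = 19.3 μmol/kg

[CO2*] = 19.3 μmol/kg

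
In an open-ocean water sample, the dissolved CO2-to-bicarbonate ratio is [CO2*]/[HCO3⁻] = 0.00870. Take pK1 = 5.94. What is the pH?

pH = 8.00

From K1 = [H⁺][HCO3⁻]/[CO2*]:  pH = pK1 − log₁₀([CO2*]/[HCO3⁻])
log₁₀(0.00870) = -2.060
pH = 5.94 − (-2.060) = 8.00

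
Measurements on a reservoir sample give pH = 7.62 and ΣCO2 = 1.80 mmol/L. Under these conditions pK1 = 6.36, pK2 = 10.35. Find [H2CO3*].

α₀ = 1 / (1 + K1/[H⁺] + K1K2/[H⁺]²) = 1 / (1 + 10^+1.26 + 10^-1.47)
   = 1 / (1 + 18.197 + 0.033884) = 1/19.231 = 0.05200
[CO2*] = α₀ × DIC = 0.05200 × 1.80 = 0.0936 mmol/L

[CO2*] = 0.0936 mmol/L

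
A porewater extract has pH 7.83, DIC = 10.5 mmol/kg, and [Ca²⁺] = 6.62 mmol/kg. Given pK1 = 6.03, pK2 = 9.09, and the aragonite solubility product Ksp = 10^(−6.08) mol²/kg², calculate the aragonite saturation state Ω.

α₂ = 1 / (1 + [H⁺]/K2 + [H⁺]²/(K1K2)) = 1 / (1 + 10^+1.26 + 10^-0.54)
   = 1 / (1 + 18.197 + 0.28840) = 1/19.485 = 0.05132
[CO3²⁻] = α₂ × DIC = 0.05132 × 10.5 = 0.5389 mmol/kg
Ksp = 10^(−6.08) = 8.318×10^-7
Ω = [Ca²⁺][CO3²⁻]/Ksp = (6.62×10^-3)(5.389×10^-4) / 8.318×10^-7 = 4.29

Ω = 4.29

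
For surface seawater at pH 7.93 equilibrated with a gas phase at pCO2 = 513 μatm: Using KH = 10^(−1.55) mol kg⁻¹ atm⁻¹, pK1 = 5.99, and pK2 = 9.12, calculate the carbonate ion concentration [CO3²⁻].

[CO3²⁻] = 0.0813 mmol/kg

[CO2*] = KH · pCO2 = 10^(−1.55) × 513×10^-6 = 1.446×10^-5 mol/kg
α₀ = 1/(1 + K1/[H⁺] + K1K2/[H⁺]²) = 1/(1 + 10^+1.94 + 10^+0.75) = 0.01067
DIC = [CO2*]/α₀ = 1.446×10^-5 / 0.01067 = 1.355 mmol/kg
[CO3²⁻] = α₂·DIC; α₂ = 0.06000, so [CO3²⁻] = 0.06000 × 1.355 = 0.0813 mmol/kg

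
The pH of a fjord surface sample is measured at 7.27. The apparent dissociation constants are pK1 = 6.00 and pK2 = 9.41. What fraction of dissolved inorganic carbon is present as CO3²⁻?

α₂ = 0.00683

α₂ = 1 / (1 + [H⁺]/K2 + [H⁺]²/(K1K2)) = 1 / (1 + 10^+2.14 + 10^+0.87)
   = 1 / (1 + 138.04 + 7.4131) = 1/146.45 = 0.006828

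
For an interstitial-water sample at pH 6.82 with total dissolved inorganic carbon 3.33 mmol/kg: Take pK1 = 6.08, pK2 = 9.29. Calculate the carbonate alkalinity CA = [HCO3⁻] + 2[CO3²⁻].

CA = [HCO3⁻] + 2[CO3²⁻] = (α₁ + 2α₂)·DIC
At pH 6.82: [H⁺]/K1 = 10^-0.74 = 0.18197, K2/[H⁺] = 10^-2.47 = 0.0033884
α₁ = 1/(1 + 0.18197 + 0.0033884) = 1/1.1854 = 0.8436; α₂ = α₁·K2/[H⁺] = 0.002859
α₁ + 2α₂ = 0.8493
CA = 0.8493 × 3.33 = 2.83 mmol/kg

CA = 2.83 mmol/kg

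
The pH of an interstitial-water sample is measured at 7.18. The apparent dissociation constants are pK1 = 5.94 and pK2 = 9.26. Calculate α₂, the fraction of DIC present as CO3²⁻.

α₂ = 1 / (1 + [H⁺]/K2 + [H⁺]²/(K1K2)) = 1 / (1 + 10^+2.08 + 10^+0.84)
   = 1 / (1 + 120.23 + 6.9183) = 1/128.14 = 0.007804

α₂ = 0.00780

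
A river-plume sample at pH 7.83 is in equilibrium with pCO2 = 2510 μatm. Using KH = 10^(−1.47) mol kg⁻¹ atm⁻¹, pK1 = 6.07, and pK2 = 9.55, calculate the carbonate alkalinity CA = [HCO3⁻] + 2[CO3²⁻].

CA = 5.08 mmol/kg

[CO2*] = KH · pCO2 = 10^(−1.47) × 2510×10^-6 = 8.505×10^-5 mol/kg
α₀ = 1/(1 + K1/[H⁺] + K1K2/[H⁺]²) = 1/(1 + 10^+1.76 + 10^+0.04) = 0.01677
DIC = [CO2*]/α₀ = 8.505×10^-5 / 0.01677 = 5.072 mmol/kg
CA = (α₁ + 2α₂)·DIC = (0.9648 + 2×0.01838) × 5.072 = 5.08 mmol/kg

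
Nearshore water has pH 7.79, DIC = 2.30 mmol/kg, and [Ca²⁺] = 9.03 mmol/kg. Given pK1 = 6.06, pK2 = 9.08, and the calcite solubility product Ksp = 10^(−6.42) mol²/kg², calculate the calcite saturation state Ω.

Ω = 2.62

α₂ = 1 / (1 + [H⁺]/K2 + [H⁺]²/(K1K2)) = 1 / (1 + 10^+1.29 + 10^-0.44)
   = 1 / (1 + 19.498 + 0.36308) = 1/20.862 = 0.04794
[CO3²⁻] = α₂ × DIC = 0.04794 × 2.30 = 0.1103 mmol/kg
Ksp = 10^(−6.42) = 3.802×10^-7
Ω = [Ca²⁺][CO3²⁻]/Ksp = (9.03×10^-3)(1.103×10^-4) / 3.802×10^-7 = 2.62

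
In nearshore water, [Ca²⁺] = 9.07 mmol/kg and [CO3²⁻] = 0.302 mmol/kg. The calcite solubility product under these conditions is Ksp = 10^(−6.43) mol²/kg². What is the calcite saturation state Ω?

Ksp = 10^(−6.43) = 3.715×10^-7
Ω = [Ca²⁺][CO3²⁻]/Ksp = (9.07×10^-3)(0.302×10^-3) / 3.715×10^-7 = 7.37

Ω = 7.37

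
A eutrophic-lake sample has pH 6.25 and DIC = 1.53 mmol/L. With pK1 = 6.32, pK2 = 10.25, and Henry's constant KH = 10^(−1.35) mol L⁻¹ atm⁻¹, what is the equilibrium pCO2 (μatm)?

α₀ = 1 / (1 + K1/[H⁺] + K1K2/[H⁺]²) = 1 / (1 + 10^-0.07 + 10^-4.07)
   = 1 / (1 + 0.85114 + 8.5114×10^-5) = 1/1.8512 = 0.5402
[CO2*] = α₀ × DIC = 0.5402 × 1.53 = 0.8265 mmol/L
pCO2 = [CO2*]/KH = 8.265×10^-4 / 4.467×10^-2 = 1.85×10^4 μatm

pCO2 = 1.85×10^4 μatm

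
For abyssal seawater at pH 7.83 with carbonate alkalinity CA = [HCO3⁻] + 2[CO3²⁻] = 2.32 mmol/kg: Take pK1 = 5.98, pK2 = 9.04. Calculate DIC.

CA = [HCO3⁻] + 2[CO3²⁻] = (α₁ + 2α₂)·DIC
At pH 7.83: [H⁺]/K1 = 10^-1.85 = 0.014125, K2/[H⁺] = 10^-1.21 = 0.061660
α₁ = 1/(1 + 0.014125 + 0.061660) = 1/1.0758 = 0.9296; α₂ = α₁·K2/[H⁺] = 0.05732
α₁ + 2α₂ = 1.0442
DIC = CA / (α₁ + 2α₂) = 2.32 / 1.0442 = 2.22 mmol/kg

DIC = 2.22 mmol/kg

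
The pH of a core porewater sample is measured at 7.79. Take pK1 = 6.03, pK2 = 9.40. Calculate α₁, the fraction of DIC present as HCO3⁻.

α₁ = 0.960

α₁ = 1 / (1 + [H⁺]/K1 + K2/[H⁺]) = 1 / (1 + 10^-1.76 + 10^-1.61)
   = 1 / (1 + 0.017378 + 0.024547) = 1/1.0419 = 0.9598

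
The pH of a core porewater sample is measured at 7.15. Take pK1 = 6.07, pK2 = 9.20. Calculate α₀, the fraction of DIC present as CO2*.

α₀ = 0.0762

α₀ = 1 / (1 + K1/[H⁺] + K1K2/[H⁺]²) = 1 / (1 + 10^+1.08 + 10^-0.97)
   = 1 / (1 + 12.023 + 0.10715) = 1/13.130 = 0.07616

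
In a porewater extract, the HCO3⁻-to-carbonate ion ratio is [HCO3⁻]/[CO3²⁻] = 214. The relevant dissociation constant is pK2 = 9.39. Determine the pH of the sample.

From K2 = [H⁺][CO3²⁻]/[HCO3⁻]:  pH = pK2 − log₁₀([HCO3⁻]/[CO3²⁻])
log₁₀(214) = +2.330
pH = 9.39 − (+2.330) = 7.06

pH = 7.06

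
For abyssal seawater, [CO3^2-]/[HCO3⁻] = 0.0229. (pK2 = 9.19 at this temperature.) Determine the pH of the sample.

pH = 7.55

From K2 = [H⁺][CO3^2-]/[HCO3⁻]:  pH = pK2 + log₁₀([CO3^2-]/[HCO3⁻])
log₁₀(0.0229) = -1.640
pH = 9.19 + (-1.640) = 7.55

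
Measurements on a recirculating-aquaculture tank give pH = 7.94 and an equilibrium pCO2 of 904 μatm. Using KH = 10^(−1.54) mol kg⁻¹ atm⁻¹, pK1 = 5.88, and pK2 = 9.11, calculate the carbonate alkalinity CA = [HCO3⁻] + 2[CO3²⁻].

[CO2*] = KH · pCO2 = 10^(−1.54) × 904×10^-6 = 2.607×10^-5 mol/kg
α₀ = 1/(1 + K1/[H⁺] + K1K2/[H⁺]²) = 1/(1 + 10^+2.06 + 10^+0.89) = 0.008092
DIC = [CO2*]/α₀ = 2.607×10^-5 / 0.008092 = 3.222 mmol/kg
CA = (α₁ + 2α₂)·DIC = (0.9291 + 2×0.06281) × 3.222 = 3.40 mmol/kg

CA = 3.40 mmol/kg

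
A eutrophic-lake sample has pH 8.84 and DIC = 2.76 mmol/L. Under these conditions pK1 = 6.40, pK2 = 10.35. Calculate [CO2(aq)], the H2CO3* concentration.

[CO2*] = 9.69 μmol/L

α₀ = 1 / (1 + K1/[H⁺] + K1K2/[H⁺]²) = 1 / (1 + 10^+2.44 + 10^+0.93)
   = 1 / (1 + 275.42 + 8.5114) = 1/284.93 = 0.003510
[CO2*] = α₀ × DIC = 0.003510 × 2.76 = 0.00969 mmol/L = 9.69 μmol/L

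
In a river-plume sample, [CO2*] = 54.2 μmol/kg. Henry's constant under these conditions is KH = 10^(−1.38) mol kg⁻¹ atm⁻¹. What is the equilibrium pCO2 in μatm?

KH = 10^(−1.38) = 4.169×10^-2 mol kg⁻¹ atm⁻¹
pCO2 = [CO2*]/KH = 54.2×10^-6 / 4.169×10^-2 = 1.30×10^-3 atm = 1300 μatm

pCO2 = 1300 μatm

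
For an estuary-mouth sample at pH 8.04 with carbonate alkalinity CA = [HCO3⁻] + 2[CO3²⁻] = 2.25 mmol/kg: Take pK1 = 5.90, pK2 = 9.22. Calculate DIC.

DIC = 2.13 mmol/kg

CA = [HCO3⁻] + 2[CO3²⁻] = (α₁ + 2α₂)·DIC
At pH 8.04: [H⁺]/K1 = 10^-2.14 = 0.0072444, K2/[H⁺] = 10^-1.18 = 0.066069
α₁ = 1/(1 + 0.0072444 + 0.066069) = 1/1.0733 = 0.9317; α₂ = α₁·K2/[H⁺] = 0.06156
α₁ + 2α₂ = 1.0548
DIC = CA / (α₁ + 2α₂) = 2.25 / 1.0548 = 2.13 mmol/kg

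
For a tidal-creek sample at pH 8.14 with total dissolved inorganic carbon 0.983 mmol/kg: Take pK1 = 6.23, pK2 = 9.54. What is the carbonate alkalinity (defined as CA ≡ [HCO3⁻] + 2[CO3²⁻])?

CA = 1.01 mmol/kg

CA = [HCO3⁻] + 2[CO3²⁻] = (α₁ + 2α₂)·DIC
At pH 8.14: [H⁺]/K1 = 10^-1.91 = 0.012303, K2/[H⁺] = 10^-1.40 = 0.039811
α₁ = 1/(1 + 0.012303 + 0.039811) = 1/1.0521 = 0.9505; α₂ = α₁·K2/[H⁺] = 0.03784
α₁ + 2α₂ = 1.0261
CA = 1.0261 × 0.983 = 1.01 mmol/kg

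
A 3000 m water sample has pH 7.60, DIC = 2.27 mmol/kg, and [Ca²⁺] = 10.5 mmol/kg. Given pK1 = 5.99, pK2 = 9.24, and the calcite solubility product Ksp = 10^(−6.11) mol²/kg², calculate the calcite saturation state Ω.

α₂ = 1 / (1 + [H⁺]/K2 + [H⁺]²/(K1K2)) = 1 / (1 + 10^+1.64 + 10^+0.03)
   = 1 / (1 + 43.652 + 1.0715) = 1/45.723 = 0.02187
[CO3²⁻] = α₂ × DIC = 0.02187 × 2.27 = 0.04965 mmol/kg
Ksp = 10^(−6.11) = 7.762×10^-7
Ω = [Ca²⁺][CO3²⁻]/Ksp = (10.5×10^-3)(4.965×10^-5) / 7.762×10^-7 = 0.672

Ω = 0.672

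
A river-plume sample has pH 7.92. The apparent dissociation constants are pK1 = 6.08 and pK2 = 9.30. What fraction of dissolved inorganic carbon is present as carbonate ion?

α₂ = 1 / (1 + [H⁺]/K2 + [H⁺]²/(K1K2)) = 1 / (1 + 10^+1.38 + 10^-0.46)
   = 1 / (1 + 23.988 + 0.34674) = 1/25.335 = 0.03947

α₂ = 0.0395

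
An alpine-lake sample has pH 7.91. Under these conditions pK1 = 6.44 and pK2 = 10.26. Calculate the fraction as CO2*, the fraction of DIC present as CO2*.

α₀ = 0.0326

α₀ = 1 / (1 + K1/[H⁺] + K1K2/[H⁺]²) = 1 / (1 + 10^+1.47 + 10^-0.88)
   = 1 / (1 + 29.512 + 0.13183) = 1/30.644 = 0.03263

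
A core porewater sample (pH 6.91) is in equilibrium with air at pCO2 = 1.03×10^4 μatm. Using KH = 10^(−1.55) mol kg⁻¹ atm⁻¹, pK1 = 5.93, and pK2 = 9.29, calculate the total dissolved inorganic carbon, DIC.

[CO2*] = KH · pCO2 = 10^(−1.55) × 1.03×10^4×10^-6 = 2.903×10^-4 mol/kg
α₀ = 1/(1 + K1/[H⁺] + K1K2/[H⁺]²) = 1/(1 + 10^+0.98 + 10^-1.40) = 0.09443
DIC = [CO2*]/α₀ = 2.903×10^-4 / 0.09443 = 3.07 mmol/kg

DIC = 3.07 mmol/kg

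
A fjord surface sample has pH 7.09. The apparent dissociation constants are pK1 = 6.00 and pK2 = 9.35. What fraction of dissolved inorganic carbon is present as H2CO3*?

α₀ = 1 / (1 + K1/[H⁺] + K1K2/[H⁺]²) = 1 / (1 + 10^+1.09 + 10^-1.17)
   = 1 / (1 + 12.303 + 0.067608) = 1/13.370 = 0.07479

α₀ = 0.0748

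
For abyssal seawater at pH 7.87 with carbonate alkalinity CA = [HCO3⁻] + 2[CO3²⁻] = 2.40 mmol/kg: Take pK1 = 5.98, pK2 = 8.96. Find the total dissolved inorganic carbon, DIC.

CA = [HCO3⁻] + 2[CO3²⁻] = (α₁ + 2α₂)·DIC
At pH 7.87: [H⁺]/K1 = 10^-1.89 = 0.012882, K2/[H⁺] = 10^-1.09 = 0.081283
α₁ = 1/(1 + 0.012882 + 0.081283) = 1/1.0942 = 0.9139; α₂ = α₁·K2/[H⁺] = 0.07429
α₁ + 2α₂ = 1.0625
DIC = CA / (α₁ + 2α₂) = 2.40 / 1.0625 = 2.26 mmol/kg

DIC = 2.26 mmol/kg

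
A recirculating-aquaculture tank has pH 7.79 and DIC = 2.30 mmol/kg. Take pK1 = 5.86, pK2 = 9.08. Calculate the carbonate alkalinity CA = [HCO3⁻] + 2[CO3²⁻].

CA = [HCO3⁻] + 2[CO3²⁻] = (α₁ + 2α₂)·DIC
At pH 7.79: [H⁺]/K1 = 10^-1.93 = 0.011749, K2/[H⁺] = 10^-1.29 = 0.051286
α₁ = 1/(1 + 0.011749 + 0.051286) = 1/1.0630 = 0.9407; α₂ = α₁·K2/[H⁺] = 0.04825
α₁ + 2α₂ = 1.0372
CA = 1.0372 × 2.30 = 2.39 mmol/kg

CA = 2.39 mmol/kg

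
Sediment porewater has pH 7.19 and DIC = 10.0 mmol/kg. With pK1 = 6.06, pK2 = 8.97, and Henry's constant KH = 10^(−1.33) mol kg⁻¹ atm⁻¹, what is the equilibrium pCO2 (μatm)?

α₀ = 1 / (1 + K1/[H⁺] + K1K2/[H⁺]²) = 1 / (1 + 10^+1.13 + 10^-0.65)
   = 1 / (1 + 13.490 + 0.22387) = 1/14.714 = 0.06796
[CO2*] = α₀ × DIC = 0.06796 × 10.0 = 0.6796 mmol/kg
pCO2 = [CO2*]/KH = 6.796×10^-4 / 4.677×10^-2 = 1.45×10^4 μatm

pCO2 = 1.45×10^4 μatm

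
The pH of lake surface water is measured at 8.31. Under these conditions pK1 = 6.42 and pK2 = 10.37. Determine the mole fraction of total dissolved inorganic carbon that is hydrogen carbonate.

α₁ = 1 / (1 + [H⁺]/K1 + K2/[H⁺]) = 1 / (1 + 10^-1.89 + 10^-2.06)
   = 1 / (1 + 0.012882 + 0.0087096) = 1/1.0216 = 0.9789

α₁ = 0.979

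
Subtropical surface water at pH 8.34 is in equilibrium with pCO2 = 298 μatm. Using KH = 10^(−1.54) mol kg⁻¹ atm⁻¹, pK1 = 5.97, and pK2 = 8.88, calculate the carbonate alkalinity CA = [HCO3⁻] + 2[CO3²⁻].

[CO2*] = KH · pCO2 = 10^(−1.54) × 298×10^-6 = 8.594×10^-6 mol/kg
α₀ = 1/(1 + K1/[H⁺] + K1K2/[H⁺]²) = 1/(1 + 10^+2.37 + 10^+1.83) = 0.003300
DIC = [CO2*]/α₀ = 8.594×10^-6 / 0.003300 = 2.604 mmol/kg
CA = (α₁ + 2α₂)·DIC = (0.7736 + 2×0.2231) × 2.604 = 3.18 mmol/kg

CA = 3.18 mmol/kg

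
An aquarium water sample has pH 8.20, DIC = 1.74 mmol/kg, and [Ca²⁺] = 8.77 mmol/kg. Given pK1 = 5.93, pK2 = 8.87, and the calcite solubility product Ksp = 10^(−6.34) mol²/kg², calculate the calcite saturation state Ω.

Ω = 5.85

α₂ = 1 / (1 + [H⁺]/K2 + [H⁺]²/(K1K2)) = 1 / (1 + 10^+0.67 + 10^-1.60)
   = 1 / (1 + 4.6774 + 0.025119) = 1/5.7025 = 0.1754
[CO3²⁻] = α₂ × DIC = 0.1754 × 1.74 = 0.3051 mmol/kg
Ksp = 10^(−6.34) = 4.571×10^-7
Ω = [Ca²⁺][CO3²⁻]/Ksp = (8.77×10^-3)(3.051×10^-4) / 4.571×10^-7 = 5.85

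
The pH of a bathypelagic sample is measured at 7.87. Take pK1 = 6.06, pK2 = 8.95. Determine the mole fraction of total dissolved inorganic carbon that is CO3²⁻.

α₂ = 0.0757

α₂ = 1 / (1 + [H⁺]/K2 + [H⁺]²/(K1K2)) = 1 / (1 + 10^+1.08 + 10^-0.73)
   = 1 / (1 + 12.023 + 0.18621) = 1/13.209 = 0.07571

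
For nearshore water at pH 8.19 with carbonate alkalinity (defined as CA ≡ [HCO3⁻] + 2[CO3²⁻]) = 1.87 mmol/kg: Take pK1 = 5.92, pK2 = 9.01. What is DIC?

CA = [HCO3⁻] + 2[CO3²⁻] = (α₁ + 2α₂)·DIC
At pH 8.19: [H⁺]/K1 = 10^-2.27 = 0.0053703, K2/[H⁺] = 10^-0.82 = 0.15136
α₁ = 1/(1 + 0.0053703 + 0.15136) = 1/1.1567 = 0.8645; α₂ = α₁·K2/[H⁺] = 0.1308
α₁ + 2α₂ = 1.1262
DIC = CA / (α₁ + 2α₂) = 1.87 / 1.1262 = 1.66 mmol/kg

DIC = 1.66 mmol/kg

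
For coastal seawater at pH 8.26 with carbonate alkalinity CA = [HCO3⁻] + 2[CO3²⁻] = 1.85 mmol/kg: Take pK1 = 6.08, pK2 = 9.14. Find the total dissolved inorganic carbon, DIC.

DIC = 1.67 mmol/kg

CA = [HCO3⁻] + 2[CO3²⁻] = (α₁ + 2α₂)·DIC
At pH 8.26: [H⁺]/K1 = 10^-2.18 = 0.0066069, K2/[H⁺] = 10^-0.88 = 0.13183
α₁ = 1/(1 + 0.0066069 + 0.13183) = 1/1.1384 = 0.8784; α₂ = α₁·K2/[H⁺] = 0.1158
α₁ + 2α₂ = 1.1100
DIC = CA / (α₁ + 2α₂) = 1.85 / 1.1100 = 1.67 mmol/kg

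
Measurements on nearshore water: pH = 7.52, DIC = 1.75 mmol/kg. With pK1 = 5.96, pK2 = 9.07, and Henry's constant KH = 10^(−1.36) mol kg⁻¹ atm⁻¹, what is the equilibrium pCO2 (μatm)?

α₀ = 1 / (1 + K1/[H⁺] + K1K2/[H⁺]²) = 1 / (1 + 10^+1.56 + 10^+0.01)
   = 1 / (1 + 36.308 + 1.0233) = 1/38.331 = 0.02609
[CO2*] = α₀ × DIC = 0.02609 × 1.75 = 0.04565 mmol/kg
pCO2 = [CO2*]/KH = 4.565×10^-5 / 4.365×10^-2 = 1050 μatm

pCO2 = 1050 μatm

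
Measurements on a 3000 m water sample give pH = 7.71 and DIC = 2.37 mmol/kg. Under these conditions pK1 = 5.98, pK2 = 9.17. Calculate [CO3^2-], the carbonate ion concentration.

α₂ = 1 / (1 + [H⁺]/K2 + [H⁺]²/(K1K2)) = 1 / (1 + 10^+1.46 + 10^-0.27)
   = 1 / (1 + 28.840 + 0.53703) = 1/30.377 = 0.03292
[CO3²⁻] = α₂ × DIC = 0.03292 × 2.37 = 0.0780 mmol/kg

[CO3²⁻] = 0.0780 mmol/kg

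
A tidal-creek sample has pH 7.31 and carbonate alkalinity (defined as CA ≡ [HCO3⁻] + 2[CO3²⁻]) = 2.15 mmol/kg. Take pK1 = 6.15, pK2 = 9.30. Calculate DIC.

DIC = 2.27 mmol/kg

CA = [HCO3⁻] + 2[CO3²⁻] = (α₁ + 2α₂)·DIC
At pH 7.31: [H⁺]/K1 = 10^-1.16 = 0.069183, K2/[H⁺] = 10^-1.99 = 0.010233
α₁ = 1/(1 + 0.069183 + 0.010233) = 1/1.0794 = 0.9264; α₂ = α₁·K2/[H⁺] = 0.009480
α₁ + 2α₂ = 0.9454
DIC = CA / (α₁ + 2α₂) = 2.15 / 0.9454 = 2.27 mmol/kg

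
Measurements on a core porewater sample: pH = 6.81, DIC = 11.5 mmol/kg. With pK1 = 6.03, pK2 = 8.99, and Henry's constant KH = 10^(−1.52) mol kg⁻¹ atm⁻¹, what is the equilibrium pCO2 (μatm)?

α₀ = 1 / (1 + K1/[H⁺] + K1K2/[H⁺]²) = 1 / (1 + 10^+0.78 + 10^-1.40)
   = 1 / (1 + 6.0256 + 0.039811) = 1/7.0654 = 0.1415
[CO2*] = α₀ × DIC = 0.1415 × 11.5 = 1.628 mmol/kg
pCO2 = [CO2*]/KH = 1.628×10^-3 / 3.020×10^-2 = 5.39×10^4 μatm

pCO2 = 5.39×10^4 μatm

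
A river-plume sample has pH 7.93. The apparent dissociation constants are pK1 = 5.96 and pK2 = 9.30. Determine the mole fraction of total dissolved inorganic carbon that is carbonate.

α₂ = 0.0405

α₂ = 1 / (1 + [H⁺]/K2 + [H⁺]²/(K1K2)) = 1 / (1 + 10^+1.37 + 10^-0.60)
   = 1 / (1 + 23.442 + 0.25119) = 1/24.693 = 0.04050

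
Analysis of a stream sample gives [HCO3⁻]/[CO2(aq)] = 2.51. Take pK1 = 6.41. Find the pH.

pH = 6.81

From K1 = [H⁺][HCO3⁻]/[CO2(aq)]:  pH = pK1 + log₁₀([HCO3⁻]/[CO2(aq)])
log₁₀(2.51) = +0.400
pH = 6.41 + (+0.400) = 6.81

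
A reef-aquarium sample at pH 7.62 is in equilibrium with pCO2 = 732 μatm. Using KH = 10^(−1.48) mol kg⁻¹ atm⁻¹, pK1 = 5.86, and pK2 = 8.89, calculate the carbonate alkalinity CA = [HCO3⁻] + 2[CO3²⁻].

[CO2*] = KH · pCO2 = 10^(−1.48) × 732×10^-6 = 2.424×10^-5 mol/kg
α₀ = 1/(1 + K1/[H⁺] + K1K2/[H⁺]²) = 1/(1 + 10^+1.76 + 10^+0.49) = 0.01622
DIC = [CO2*]/α₀ = 2.424×10^-5 / 0.01622 = 1.494 mmol/kg
CA = (α₁ + 2α₂)·DIC = (0.9336 + 2×0.05014) × 1.494 = 1.54 mmol/kg

CA = 1.54 mmol/kg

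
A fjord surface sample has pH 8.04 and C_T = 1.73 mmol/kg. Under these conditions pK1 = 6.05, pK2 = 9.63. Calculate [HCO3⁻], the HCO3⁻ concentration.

[HCO3⁻] = 1.67 mmol/kg

α₁ = 1 / (1 + [H⁺]/K1 + K2/[H⁺]) = 1 / (1 + 10^-1.99 + 10^-1.59)
   = 1 / (1 + 0.010233 + 0.025704) = 1/1.0359 = 0.9653
[HCO3⁻] = α₁ × DIC = 0.9653 × 1.73 = 1.67 mmol/kg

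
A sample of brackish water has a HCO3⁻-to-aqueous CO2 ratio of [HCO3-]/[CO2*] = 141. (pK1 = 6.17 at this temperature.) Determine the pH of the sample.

pH = 8.32

From K1 = [H⁺][HCO3-]/[CO2*]:  pH = pK1 + log₁₀([HCO3-]/[CO2*])
log₁₀(141) = +2.149
pH = 6.17 + (+2.149) = 8.32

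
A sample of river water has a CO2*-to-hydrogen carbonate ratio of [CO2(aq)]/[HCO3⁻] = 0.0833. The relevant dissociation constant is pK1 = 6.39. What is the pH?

From K1 = [H⁺][HCO3⁻]/[CO2(aq)]:  pH = pK1 − log₁₀([CO2(aq)]/[HCO3⁻])
log₁₀(0.0833) = -1.079
pH = 6.39 − (-1.079) = 7.47

pH = 7.47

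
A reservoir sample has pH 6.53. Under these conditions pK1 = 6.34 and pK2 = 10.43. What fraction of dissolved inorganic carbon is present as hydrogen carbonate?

α₁ = 1 / (1 + [H⁺]/K1 + K2/[H⁺]) = 1 / (1 + 10^-0.19 + 10^-3.90)
   = 1 / (1 + 0.64565 + 0.00012589) = 1/1.6458 = 0.6076

α₁ = 0.608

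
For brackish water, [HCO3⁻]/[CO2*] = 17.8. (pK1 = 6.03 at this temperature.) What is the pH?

From K1 = [H⁺][HCO3⁻]/[CO2*]:  pH = pK1 + log₁₀([HCO3⁻]/[CO2*])
log₁₀(17.8) = +1.250
pH = 6.03 + (+1.250) = 7.28

pH = 7.28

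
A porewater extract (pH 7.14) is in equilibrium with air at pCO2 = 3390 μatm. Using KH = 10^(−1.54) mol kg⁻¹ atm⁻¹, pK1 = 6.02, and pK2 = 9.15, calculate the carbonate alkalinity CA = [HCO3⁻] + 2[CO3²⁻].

CA = 1.31 mmol/kg

[CO2*] = KH · pCO2 = 10^(−1.54) × 3390×10^-6 = 9.777×10^-5 mol/kg
α₀ = 1/(1 + K1/[H⁺] + K1K2/[H⁺]²) = 1/(1 + 10^+1.12 + 10^-0.89) = 0.06987
DIC = [CO2*]/α₀ = 9.777×10^-5 / 0.06987 = 1.399 mmol/kg
CA = (α₁ + 2α₂)·DIC = (0.9211 + 2×0.009002) × 1.399 = 1.31 mmol/kg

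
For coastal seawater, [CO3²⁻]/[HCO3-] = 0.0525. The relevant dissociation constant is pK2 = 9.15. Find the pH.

From K2 = [H⁺][CO3²⁻]/[HCO3-]:  pH = pK2 + log₁₀([CO3²⁻]/[HCO3-])
log₁₀(0.0525) = -1.280
pH = 9.15 + (-1.280) = 7.87

pH = 7.87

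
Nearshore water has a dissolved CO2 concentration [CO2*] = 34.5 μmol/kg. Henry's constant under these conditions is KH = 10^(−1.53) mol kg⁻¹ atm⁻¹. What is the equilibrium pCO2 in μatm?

pCO2 = 1170 μatm

KH = 10^(−1.53) = 2.951×10^-2 mol kg⁻¹ atm⁻¹
pCO2 = [CO2*]/KH = 34.5×10^-6 / 2.951×10^-2 = 1.17×10^-3 atm = 1170 μatm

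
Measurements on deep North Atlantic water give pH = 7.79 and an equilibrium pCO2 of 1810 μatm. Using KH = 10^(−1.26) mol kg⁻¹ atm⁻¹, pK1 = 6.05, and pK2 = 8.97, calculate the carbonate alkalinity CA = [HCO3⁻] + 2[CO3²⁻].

[CO2*] = KH · pCO2 = 10^(−1.26) × 1810×10^-6 = 9.947×10^-5 mol/kg
α₀ = 1/(1 + K1/[H⁺] + K1K2/[H⁺]²) = 1/(1 + 10^+1.74 + 10^+0.56) = 0.01678
DIC = [CO2*]/α₀ = 9.947×10^-5 / 0.01678 = 5.927 mmol/kg
CA = (α₁ + 2α₂)·DIC = (0.9223 + 2×0.06093) × 5.927 = 6.19 mmol/kg

CA = 6.19 mmol/kg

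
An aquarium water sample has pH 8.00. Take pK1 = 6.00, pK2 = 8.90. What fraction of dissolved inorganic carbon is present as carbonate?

α₂ = 1 / (1 + [H⁺]/K2 + [H⁺]²/(K1K2)) = 1 / (1 + 10^+0.90 + 10^-1.10)
   = 1 / (1 + 7.9433 + 0.079433) = 1/9.0227 = 0.1108

α₂ = 0.111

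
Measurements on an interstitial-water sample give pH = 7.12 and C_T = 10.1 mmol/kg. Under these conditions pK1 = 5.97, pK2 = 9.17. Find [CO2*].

[CO2*] = 0.662 mmol/kg

α₀ = 1 / (1 + K1/[H⁺] + K1K2/[H⁺]²) = 1 / (1 + 10^+1.15 + 10^-0.90)
   = 1 / (1 + 14.125 + 0.12589) = 1/15.251 = 0.06557
[CO2*] = α₀ × DIC = 0.06557 × 10.1 = 0.662 mmol/kg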